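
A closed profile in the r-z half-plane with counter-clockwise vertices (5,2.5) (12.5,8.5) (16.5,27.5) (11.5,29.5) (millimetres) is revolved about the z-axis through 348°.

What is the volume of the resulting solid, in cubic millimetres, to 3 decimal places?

Volume = 9022.549 mm³

Profile (r,z), 4 vertices: (5,2.5) (12.5,8.5) (16.5,27.5) (11.5,29.5)
edge 0: (5,2.5)→(12.5,8.5)  cross = 5·8.5 − 12.5·2.5 = 11.2500; (r_i+r_j)·cross = 17.5·11.2500 = 196.8750
edge 1: (12.5,8.5)→(16.5,27.5)  cross = 12.5·27.5 − 16.5·8.5 = 203.5000; (r_i+r_j)·cross = 29·203.5000 = 5901.5000
edge 2: (16.5,27.5)→(11.5,29.5)  cross = 16.5·29.5 − 11.5·27.5 = 170.5000; (r_i+r_j)·cross = 28·170.5000 = 4774.0000
edge 3: (11.5,29.5)→(5,2.5)  cross = 11.5·2.5 − 5·29.5 = -118.7500; (r_i+r_j)·cross = 16.5·-118.7500 = -1959.3750
Σcross = 266.5000 → A = |Σcross|/2 = 133.2500 mm²
Σ(r_i+r_j)·cross = 8913.0000 → first moment M = |Σ|/6 = 1485.5000
R_c = M/A = 1485.5000/133.2500 = 11.1482 mm
θ = 348° = 6.073746 rad
V = θ·R_c·A = 6.073746·11.1482·133.2500 = 9022.549 mm³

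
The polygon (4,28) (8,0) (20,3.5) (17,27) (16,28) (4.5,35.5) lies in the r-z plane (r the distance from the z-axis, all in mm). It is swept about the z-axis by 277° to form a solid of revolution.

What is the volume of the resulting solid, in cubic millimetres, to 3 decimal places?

Profile (r,z), 6 vertices: (4,28) (8,0) (20,3.5) (17,27) (16,28) (4.5,35.5)
edge 0: (4,28)→(8,0)  cross = 4·0 − 8·28 = -224.0000; (r_i+r_j)·cross = 12·-224.0000 = -2688.0000
edge 1: (8,0)→(20,3.5)  cross = 8·3.5 − 20·0 = 28.0000; (r_i+r_j)·cross = 28·28.0000 = 784.0000
edge 2: (20,3.5)→(17,27)  cross = 20·27 − 17·3.5 = 480.5000; (r_i+r_j)·cross = 37·480.5000 = 17778.5000
edge 3: (17,27)→(16,28)  cross = 17·28 − 16·27 = 44.0000; (r_i+r_j)·cross = 33·44.0000 = 1452.0000
edge 4: (16,28)→(4.5,35.5)  cross = 16·35.5 − 4.5·28 = 442.0000; (r_i+r_j)·cross = 20.5·442.0000 = 9061.0000
edge 5: (4.5,35.5)→(4,28)  cross = 4.5·28 − 4·35.5 = -16.0000; (r_i+r_j)·cross = 8.5·-16.0000 = -136.0000
Σcross = 754.5000 → A = |Σcross|/2 = 377.2500 mm²
Σ(r_i+r_j)·cross = 26251.5000 → first moment M = |Σ|/6 = 4375.2500
R_c = M/A = 4375.2500/377.2500 = 11.5977 mm
θ = 277° = 4.834562 rad
V = θ·R_c·A = 4.834562·11.5977·377.2500 = 21152.418 mm³

Volume = 21152.418 mm³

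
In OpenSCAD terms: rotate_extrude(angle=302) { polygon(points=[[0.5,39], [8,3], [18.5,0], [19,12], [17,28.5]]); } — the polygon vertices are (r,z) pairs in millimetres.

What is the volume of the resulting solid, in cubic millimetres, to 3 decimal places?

Volume = 24349.885 mm³

Profile (r,z), 5 vertices: (0.5,39) (8,3) (18.5,0) (19,12) (17,28.5)
edge 0: (0.5,39)→(8,3)  cross = 0.5·3 − 8·39 = -310.5000; (r_i+r_j)·cross = 8.5·-310.5000 = -2639.2500
edge 1: (8,3)→(18.5,0)  cross = 8·0 − 18.5·3 = -55.5000; (r_i+r_j)·cross = 26.5·-55.5000 = -1470.7500
edge 2: (18.5,0)→(19,12)  cross = 18.5·12 − 19·0 = 222.0000; (r_i+r_j)·cross = 37.5·222.0000 = 8325.0000
edge 3: (19,12)→(17,28.5)  cross = 19·28.5 − 17·12 = 337.5000; (r_i+r_j)·cross = 36·337.5000 = 12150.0000
edge 4: (17,28.5)→(0.5,39)  cross = 17·39 − 0.5·28.5 = 648.7500; (r_i+r_j)·cross = 17.5·648.7500 = 11353.1250
Σcross = 842.2500 → A = |Σcross|/2 = 421.1250 mm²
Σ(r_i+r_j)·cross = 27718.1250 → first moment M = |Σ|/6 = 4619.6875
R_c = M/A = 4619.6875/421.1250 = 10.9699 mm
θ = 302° = 5.270894 rad
V = θ·R_c·A = 5.270894·10.9699·421.1250 = 24349.885 mm³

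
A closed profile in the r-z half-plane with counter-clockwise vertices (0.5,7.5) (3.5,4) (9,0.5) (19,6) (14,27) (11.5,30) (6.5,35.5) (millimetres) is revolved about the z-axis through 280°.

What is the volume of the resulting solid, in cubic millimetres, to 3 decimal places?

Profile (r,z), 7 vertices: (0.5,7.5) (3.5,4) (9,0.5) (19,6) (14,27) (11.5,30) (6.5,35.5)
edge 0: (0.5,7.5)→(3.5,4)  cross = 0.5·4 − 3.5·7.5 = -24.2500; (r_i+r_j)·cross = 4·-24.2500 = -97.0000
edge 1: (3.5,4)→(9,0.5)  cross = 3.5·0.5 − 9·4 = -34.2500; (r_i+r_j)·cross = 12.5·-34.2500 = -428.1250
edge 2: (9,0.5)→(19,6)  cross = 9·6 − 19·0.5 = 44.5000; (r_i+r_j)·cross = 28·44.5000 = 1246.0000
edge 3: (19,6)→(14,27)  cross = 19·27 − 14·6 = 429.0000; (r_i+r_j)·cross = 33·429.0000 = 14157.0000
edge 4: (14,27)→(11.5,30)  cross = 14·30 − 11.5·27 = 109.5000; (r_i+r_j)·cross = 25.5·109.5000 = 2792.2500
edge 5: (11.5,30)→(6.5,35.5)  cross = 11.5·35.5 − 6.5·30 = 213.2500; (r_i+r_j)·cross = 18·213.2500 = 3838.5000
edge 6: (6.5,35.5)→(0.5,7.5)  cross = 6.5·7.5 − 0.5·35.5 = 31.0000; (r_i+r_j)·cross = 7·31.0000 = 217.0000
Σcross = 768.7500 → A = |Σcross|/2 = 384.3750 mm²
Σ(r_i+r_j)·cross = 21725.6250 → first moment M = |Σ|/6 = 3620.9375
R_c = M/A = 3620.9375/384.3750 = 9.4203 mm
θ = 280° = 4.886922 rad
V = θ·R_c·A = 4.886922·9.4203·384.3750 = 17695.239 mm³

Volume = 17695.239 mm³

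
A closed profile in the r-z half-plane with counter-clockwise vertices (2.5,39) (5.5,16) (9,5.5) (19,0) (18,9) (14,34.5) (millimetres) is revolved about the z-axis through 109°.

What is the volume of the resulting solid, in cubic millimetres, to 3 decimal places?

Profile (r,z), 6 vertices: (2.5,39) (5.5,16) (9,5.5) (19,0) (18,9) (14,34.5)
edge 0: (2.5,39)→(5.5,16)  cross = 2.5·16 − 5.5·39 = -174.5000; (r_i+r_j)·cross = 8·-174.5000 = -1396.0000
edge 1: (5.5,16)→(9,5.5)  cross = 5.5·5.5 − 9·16 = -113.7500; (r_i+r_j)·cross = 14.5·-113.7500 = -1649.3750
edge 2: (9,5.5)→(19,0)  cross = 9·0 − 19·5.5 = -104.5000; (r_i+r_j)·cross = 28·-104.5000 = -2926.0000
edge 3: (19,0)→(18,9)  cross = 19·9 − 18·0 = 171.0000; (r_i+r_j)·cross = 37·171.0000 = 6327.0000
edge 4: (18,9)→(14,34.5)  cross = 18·34.5 − 14·9 = 495.0000; (r_i+r_j)·cross = 32·495.0000 = 15840.0000
edge 5: (14,34.5)→(2.5,39)  cross = 14·39 − 2.5·34.5 = 459.7500; (r_i+r_j)·cross = 16.5·459.7500 = 7585.8750
Σcross = 733.0000 → A = |Σcross|/2 = 366.5000 mm²
Σ(r_i+r_j)·cross = 23781.5000 → first moment M = |Σ|/6 = 3963.5833
R_c = M/A = 3963.5833/366.5000 = 10.8147 mm
θ = 109° = 1.902409 rad
V = θ·R_c·A = 1.902409·10.8147·366.5000 = 7540.356 mm³

Volume = 7540.356 mm³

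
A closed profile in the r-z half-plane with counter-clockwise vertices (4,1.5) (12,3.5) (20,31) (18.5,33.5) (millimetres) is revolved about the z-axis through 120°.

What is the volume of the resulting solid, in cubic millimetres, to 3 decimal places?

Volume = 3813.414 mm³

Profile (r,z), 4 vertices: (4,1.5) (12,3.5) (20,31) (18.5,33.5)
edge 0: (4,1.5)→(12,3.5)  cross = 4·3.5 − 12·1.5 = -4.0000; (r_i+r_j)·cross = 16·-4.0000 = -64.0000
edge 1: (12,3.5)→(20,31)  cross = 12·31 − 20·3.5 = 302.0000; (r_i+r_j)·cross = 32·302.0000 = 9664.0000
edge 2: (20,31)→(18.5,33.5)  cross = 20·33.5 − 18.5·31 = 96.5000; (r_i+r_j)·cross = 38.5·96.5000 = 3715.2500
edge 3: (18.5,33.5)→(4,1.5)  cross = 18.5·1.5 − 4·33.5 = -106.2500; (r_i+r_j)·cross = 22.5·-106.2500 = -2390.6250
Σcross = 288.2500 → A = |Σcross|/2 = 144.1250 mm²
Σ(r_i+r_j)·cross = 10924.6250 → first moment M = |Σ|/6 = 1820.7708
R_c = M/A = 1820.7708/144.1250 = 12.6333 mm
θ = 120° = 2.094395 rad
V = θ·R_c·A = 2.094395·12.6333·144.1250 = 3813.414 mm³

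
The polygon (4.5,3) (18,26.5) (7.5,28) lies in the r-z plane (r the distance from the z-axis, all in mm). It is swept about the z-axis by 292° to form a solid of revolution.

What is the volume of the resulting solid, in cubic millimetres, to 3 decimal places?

Volume = 6803.642 mm³

Profile (r,z), 3 vertices: (4.5,3) (18,26.5) (7.5,28)
edge 0: (4.5,3)→(18,26.5)  cross = 4.5·26.5 − 18·3 = 65.2500; (r_i+r_j)·cross = 22.5·65.2500 = 1468.1250
edge 1: (18,26.5)→(7.5,28)  cross = 18·28 − 7.5·26.5 = 305.2500; (r_i+r_j)·cross = 25.5·305.2500 = 7783.8750
edge 2: (7.5,28)→(4.5,3)  cross = 7.5·3 − 4.5·28 = -103.5000; (r_i+r_j)·cross = 12·-103.5000 = -1242.0000
Σcross = 267.0000 → A = |Σcross|/2 = 133.5000 mm²
Σ(r_i+r_j)·cross = 8010.0000 → first moment M = |Σ|/6 = 1335.0000
R_c = M/A = 1335.0000/133.5000 = 10.0000 mm
θ = 292° = 5.096361 rad
V = θ·R_c·A = 5.096361·10.0000·133.5000 = 6803.642 mm³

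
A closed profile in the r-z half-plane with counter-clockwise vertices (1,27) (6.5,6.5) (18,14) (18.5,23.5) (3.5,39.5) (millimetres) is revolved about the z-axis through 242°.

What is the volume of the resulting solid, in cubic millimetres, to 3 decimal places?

Volume = 13090.644 mm³

Profile (r,z), 5 vertices: (1,27) (6.5,6.5) (18,14) (18.5,23.5) (3.5,39.5)
edge 0: (1,27)→(6.5,6.5)  cross = 1·6.5 − 6.5·27 = -169.0000; (r_i+r_j)·cross = 7.5·-169.0000 = -1267.5000
edge 1: (6.5,6.5)→(18,14)  cross = 6.5·14 − 18·6.5 = -26.0000; (r_i+r_j)·cross = 24.5·-26.0000 = -637.0000
edge 2: (18,14)→(18.5,23.5)  cross = 18·23.5 − 18.5·14 = 164.0000; (r_i+r_j)·cross = 36.5·164.0000 = 5986.0000
edge 3: (18.5,23.5)→(3.5,39.5)  cross = 18.5·39.5 − 3.5·23.5 = 648.5000; (r_i+r_j)·cross = 22·648.5000 = 14267.0000
edge 4: (3.5,39.5)→(1,27)  cross = 3.5·27 − 1·39.5 = 55.0000; (r_i+r_j)·cross = 4.5·55.0000 = 247.5000
Σcross = 672.5000 → A = |Σcross|/2 = 336.2500 mm²
Σ(r_i+r_j)·cross = 18596.0000 → first moment M = |Σ|/6 = 3099.3333
R_c = M/A = 3099.3333/336.2500 = 9.2173 mm
θ = 242° = 4.223697 rad
V = θ·R_c·A = 4.223697·9.2173·336.2500 = 13090.644 mm³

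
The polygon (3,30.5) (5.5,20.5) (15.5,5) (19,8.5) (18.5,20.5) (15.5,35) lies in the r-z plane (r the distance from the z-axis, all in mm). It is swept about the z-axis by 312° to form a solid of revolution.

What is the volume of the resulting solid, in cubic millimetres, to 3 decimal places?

Profile (r,z), 6 vertices: (3,30.5) (5.5,20.5) (15.5,5) (19,8.5) (18.5,20.5) (15.5,35)
edge 0: (3,30.5)→(5.5,20.5)  cross = 3·20.5 − 5.5·30.5 = -106.2500; (r_i+r_j)·cross = 8.5·-106.2500 = -903.1250
edge 1: (5.5,20.5)→(15.5,5)  cross = 5.5·5 − 15.5·20.5 = -290.2500; (r_i+r_j)·cross = 21·-290.2500 = -6095.2500
edge 2: (15.5,5)→(19,8.5)  cross = 15.5·8.5 − 19·5 = 36.7500; (r_i+r_j)·cross = 34.5·36.7500 = 1267.8750
edge 3: (19,8.5)→(18.5,20.5)  cross = 19·20.5 − 18.5·8.5 = 232.2500; (r_i+r_j)·cross = 37.5·232.2500 = 8709.3750
edge 4: (18.5,20.5)→(15.5,35)  cross = 18.5·35 − 15.5·20.5 = 329.7500; (r_i+r_j)·cross = 34·329.7500 = 11211.5000
edge 5: (15.5,35)→(3,30.5)  cross = 15.5·30.5 − 3·35 = 367.7500; (r_i+r_j)·cross = 18.5·367.7500 = 6803.3750
Σcross = 570.0000 → A = |Σcross|/2 = 285.0000 mm²
Σ(r_i+r_j)·cross = 20993.7500 → first moment M = |Σ|/6 = 3498.9583
R_c = M/A = 3498.9583/285.0000 = 12.2770 mm
θ = 312° = 5.445427 rad
V = θ·R_c·A = 5.445427·12.2770·285.0000 = 19053.323 mm³

Volume = 19053.323 mm³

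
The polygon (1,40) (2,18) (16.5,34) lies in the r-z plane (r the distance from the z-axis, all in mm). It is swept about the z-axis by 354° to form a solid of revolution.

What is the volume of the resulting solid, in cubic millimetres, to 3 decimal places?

Volume = 6726.804 mm³

Profile (r,z), 3 vertices: (1,40) (2,18) (16.5,34)
edge 0: (1,40)→(2,18)  cross = 1·18 − 2·40 = -62.0000; (r_i+r_j)·cross = 3·-62.0000 = -186.0000
edge 1: (2,18)→(16.5,34)  cross = 2·34 − 16.5·18 = -229.0000; (r_i+r_j)·cross = 18.5·-229.0000 = -4236.5000
edge 2: (16.5,34)→(1,40)  cross = 16.5·40 − 1·34 = 626.0000; (r_i+r_j)·cross = 17.5·626.0000 = 10955.0000
Σcross = 335.0000 → A = |Σcross|/2 = 167.5000 mm²
Σ(r_i+r_j)·cross = 6532.5000 → first moment M = |Σ|/6 = 1088.7500
R_c = M/A = 1088.7500/167.5000 = 6.5000 mm
θ = 354° = 6.178466 rad
V = θ·R_c·A = 6.178466·6.5000·167.5000 = 6726.804 mm³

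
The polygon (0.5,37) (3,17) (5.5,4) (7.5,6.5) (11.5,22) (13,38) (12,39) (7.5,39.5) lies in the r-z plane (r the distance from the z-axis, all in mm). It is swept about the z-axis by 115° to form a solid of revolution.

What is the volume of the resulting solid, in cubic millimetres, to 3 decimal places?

Volume = 3784.692 mm³

Profile (r,z), 8 vertices: (0.5,37) (3,17) (5.5,4) (7.5,6.5) (11.5,22) (13,38) (12,39) (7.5,39.5)
edge 0: (0.5,37)→(3,17)  cross = 0.5·17 − 3·37 = -102.5000; (r_i+r_j)·cross = 3.5·-102.5000 = -358.7500
edge 1: (3,17)→(5.5,4)  cross = 3·4 − 5.5·17 = -81.5000; (r_i+r_j)·cross = 8.5·-81.5000 = -692.7500
edge 2: (5.5,4)→(7.5,6.5)  cross = 5.5·6.5 − 7.5·4 = 5.7500; (r_i+r_j)·cross = 13·5.7500 = 74.7500
edge 3: (7.5,6.5)→(11.5,22)  cross = 7.5·22 − 11.5·6.5 = 90.2500; (r_i+r_j)·cross = 19·90.2500 = 1714.7500
edge 4: (11.5,22)→(13,38)  cross = 11.5·38 − 13·22 = 151.0000; (r_i+r_j)·cross = 24.5·151.0000 = 3699.5000
edge 5: (13,38)→(12,39)  cross = 13·39 − 12·38 = 51.0000; (r_i+r_j)·cross = 25·51.0000 = 1275.0000
edge 6: (12,39)→(7.5,39.5)  cross = 12·39.5 − 7.5·39 = 181.5000; (r_i+r_j)·cross = 19.5·181.5000 = 3539.2500
edge 7: (7.5,39.5)→(0.5,37)  cross = 7.5·37 − 0.5·39.5 = 257.7500; (r_i+r_j)·cross = 8·257.7500 = 2062.0000
Σcross = 553.2500 → A = |Σcross|/2 = 276.6250 mm²
Σ(r_i+r_j)·cross = 11313.7500 → first moment M = |Σ|/6 = 1885.6250
R_c = M/A = 1885.6250/276.6250 = 6.8165 mm
θ = 115° = 2.007129 rad
V = θ·R_c·A = 2.007129·6.8165·276.6250 = 3784.692 mm³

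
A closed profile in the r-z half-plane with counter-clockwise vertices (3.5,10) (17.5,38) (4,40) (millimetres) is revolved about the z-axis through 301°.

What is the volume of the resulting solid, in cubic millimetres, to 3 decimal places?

Profile (r,z), 3 vertices: (3.5,10) (17.5,38) (4,40)
edge 0: (3.5,10)→(17.5,38)  cross = 3.5·38 − 17.5·10 = -42.0000; (r_i+r_j)·cross = 21·-42.0000 = -882.0000
edge 1: (17.5,38)→(4,40)  cross = 17.5·40 − 4·38 = 548.0000; (r_i+r_j)·cross = 21.5·548.0000 = 11782.0000
edge 2: (4,40)→(3.5,10)  cross = 4·10 − 3.5·40 = -100.0000; (r_i+r_j)·cross = 7.5·-100.0000 = -750.0000
Σcross = 406.0000 → A = |Σcross|/2 = 203.0000 mm²
Σ(r_i+r_j)·cross = 10150.0000 → first moment M = |Σ|/6 = 1691.6667
R_c = M/A = 1691.6667/203.0000 = 8.3333 mm
θ = 301° = 5.253441 rad
V = θ·R_c·A = 5.253441·8.3333·203.0000 = 8887.071 mm³

Volume = 8887.071 mm³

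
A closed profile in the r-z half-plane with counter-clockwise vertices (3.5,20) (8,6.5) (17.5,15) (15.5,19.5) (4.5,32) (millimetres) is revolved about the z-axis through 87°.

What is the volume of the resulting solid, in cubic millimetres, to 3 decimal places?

Profile (r,z), 5 vertices: (3.5,20) (8,6.5) (17.5,15) (15.5,19.5) (4.5,32)
edge 0: (3.5,20)→(8,6.5)  cross = 3.5·6.5 − 8·20 = -137.2500; (r_i+r_j)·cross = 11.5·-137.2500 = -1578.3750
edge 1: (8,6.5)→(17.5,15)  cross = 8·15 − 17.5·6.5 = 6.2500; (r_i+r_j)·cross = 25.5·6.2500 = 159.3750
edge 2: (17.5,15)→(15.5,19.5)  cross = 17.5·19.5 − 15.5·15 = 108.7500; (r_i+r_j)·cross = 33·108.7500 = 3588.7500
edge 3: (15.5,19.5)→(4.5,32)  cross = 15.5·32 − 4.5·19.5 = 408.2500; (r_i+r_j)·cross = 20·408.2500 = 8165.0000
edge 4: (4.5,32)→(3.5,20)  cross = 4.5·20 − 3.5·32 = -22.0000; (r_i+r_j)·cross = 8·-22.0000 = -176.0000
Σcross = 364.0000 → A = |Σcross|/2 = 182.0000 mm²
Σ(r_i+r_j)·cross = 10158.7500 → first moment M = |Σ|/6 = 1693.1250
R_c = M/A = 1693.1250/182.0000 = 9.3029 mm
θ = 87° = 1.518436 rad
V = θ·R_c·A = 1.518436·9.3029·182.0000 = 2570.903 mm³

Volume = 2570.903 mm³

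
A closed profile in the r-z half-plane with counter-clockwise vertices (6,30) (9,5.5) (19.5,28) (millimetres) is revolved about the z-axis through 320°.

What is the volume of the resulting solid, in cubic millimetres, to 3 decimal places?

Profile (r,z), 3 vertices: (6,30) (9,5.5) (19.5,28)
edge 0: (6,30)→(9,5.5)  cross = 6·5.5 − 9·30 = -237.0000; (r_i+r_j)·cross = 15·-237.0000 = -3555.0000
edge 1: (9,5.5)→(19.5,28)  cross = 9·28 − 19.5·5.5 = 144.7500; (r_i+r_j)·cross = 28.5·144.7500 = 4125.3750
edge 2: (19.5,28)→(6,30)  cross = 19.5·30 − 6·28 = 417.0000; (r_i+r_j)·cross = 25.5·417.0000 = 10633.5000
Σcross = 324.7500 → A = |Σcross|/2 = 162.3750 mm²
Σ(r_i+r_j)·cross = 11203.8750 → first moment M = |Σ|/6 = 1867.3125
R_c = M/A = 1867.3125/162.3750 = 11.5000 mm
θ = 320° = 5.585054 rad
V = θ·R_c·A = 5.585054·11.5000·162.3750 = 10429.040 mm³

Volume = 10429.040 mm³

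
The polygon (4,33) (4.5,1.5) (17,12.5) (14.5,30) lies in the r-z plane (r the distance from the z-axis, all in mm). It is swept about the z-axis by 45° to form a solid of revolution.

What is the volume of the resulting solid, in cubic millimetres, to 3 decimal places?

Profile (r,z), 4 vertices: (4,33) (4.5,1.5) (17,12.5) (14.5,30)
edge 0: (4,33)→(4.5,1.5)  cross = 4·1.5 − 4.5·33 = -142.5000; (r_i+r_j)·cross = 8.5·-142.5000 = -1211.2500
edge 1: (4.5,1.5)→(17,12.5)  cross = 4.5·12.5 − 17·1.5 = 30.7500; (r_i+r_j)·cross = 21.5·30.7500 = 661.1250
edge 2: (17,12.5)→(14.5,30)  cross = 17·30 − 14.5·12.5 = 328.7500; (r_i+r_j)·cross = 31.5·328.7500 = 10355.6250
edge 3: (14.5,30)→(4,33)  cross = 14.5·33 − 4·30 = 358.5000; (r_i+r_j)·cross = 18.5·358.5000 = 6632.2500
Σcross = 575.5000 → A = |Σcross|/2 = 287.7500 mm²
Σ(r_i+r_j)·cross = 16437.7500 → first moment M = |Σ|/6 = 2739.6250
R_c = M/A = 2739.6250/287.7500 = 9.5209 mm
θ = 45° = 0.785398 rad
V = θ·R_c·A = 0.785398·9.5209·287.7500 = 2151.696 mm³

Volume = 2151.696 mm³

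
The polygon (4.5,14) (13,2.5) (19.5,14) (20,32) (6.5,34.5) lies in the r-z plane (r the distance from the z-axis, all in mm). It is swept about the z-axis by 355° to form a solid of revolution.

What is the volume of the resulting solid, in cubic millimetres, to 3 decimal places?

Volume = 27878.279 mm³

Profile (r,z), 5 vertices: (4.5,14) (13,2.5) (19.5,14) (20,32) (6.5,34.5)
edge 0: (4.5,14)→(13,2.5)  cross = 4.5·2.5 − 13·14 = -170.7500; (r_i+r_j)·cross = 17.5·-170.7500 = -2988.1250
edge 1: (13,2.5)→(19.5,14)  cross = 13·14 − 19.5·2.5 = 133.2500; (r_i+r_j)·cross = 32.5·133.2500 = 4330.6250
edge 2: (19.5,14)→(20,32)  cross = 19.5·32 − 20·14 = 344.0000; (r_i+r_j)·cross = 39.5·344.0000 = 13588.0000
edge 3: (20,32)→(6.5,34.5)  cross = 20·34.5 − 6.5·32 = 482.0000; (r_i+r_j)·cross = 26.5·482.0000 = 12773.0000
edge 4: (6.5,34.5)→(4.5,14)  cross = 6.5·14 − 4.5·34.5 = -64.2500; (r_i+r_j)·cross = 11·-64.2500 = -706.7500
Σcross = 724.2500 → A = |Σcross|/2 = 362.1250 mm²
Σ(r_i+r_j)·cross = 26996.7500 → first moment M = |Σ|/6 = 4499.4583
R_c = M/A = 4499.4583/362.1250 = 12.4252 mm
θ = 355° = 6.195919 rad
V = θ·R_c·A = 6.195919·12.4252·362.1250 = 27878.279 mm³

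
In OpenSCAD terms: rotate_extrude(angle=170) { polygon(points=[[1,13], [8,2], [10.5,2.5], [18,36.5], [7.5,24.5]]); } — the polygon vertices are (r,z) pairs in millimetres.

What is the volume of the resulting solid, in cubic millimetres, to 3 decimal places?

Volume = 6719.896 mm³

Profile (r,z), 5 vertices: (1,13) (8,2) (10.5,2.5) (18,36.5) (7.5,24.5)
edge 0: (1,13)→(8,2)  cross = 1·2 − 8·13 = -102.0000; (r_i+r_j)·cross = 9·-102.0000 = -918.0000
edge 1: (8,2)→(10.5,2.5)  cross = 8·2.5 − 10.5·2 = -1.0000; (r_i+r_j)·cross = 18.5·-1.0000 = -18.5000
edge 2: (10.5,2.5)→(18,36.5)  cross = 10.5·36.5 − 18·2.5 = 338.2500; (r_i+r_j)·cross = 28.5·338.2500 = 9640.1250
edge 3: (18,36.5)→(7.5,24.5)  cross = 18·24.5 − 7.5·36.5 = 167.2500; (r_i+r_j)·cross = 25.5·167.2500 = 4264.8750
edge 4: (7.5,24.5)→(1,13)  cross = 7.5·13 − 1·24.5 = 73.0000; (r_i+r_j)·cross = 8.5·73.0000 = 620.5000
Σcross = 475.5000 → A = |Σcross|/2 = 237.7500 mm²
Σ(r_i+r_j)·cross = 13589.0000 → first moment M = |Σ|/6 = 2264.8333
R_c = M/A = 2264.8333/237.7500 = 9.5261 mm
θ = 170° = 2.967060 rad
V = θ·R_c·A = 2.967060·9.5261·237.7500 = 6719.896 mm³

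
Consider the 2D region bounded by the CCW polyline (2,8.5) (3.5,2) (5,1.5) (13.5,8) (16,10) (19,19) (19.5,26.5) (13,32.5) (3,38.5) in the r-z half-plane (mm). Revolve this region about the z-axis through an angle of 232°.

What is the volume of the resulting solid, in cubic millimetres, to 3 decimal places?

Volume = 16933.266 mm³

Profile (r,z), 9 vertices: (2,8.5) (3.5,2) (5,1.5) (13.5,8) (16,10) (19,19) (19.5,26.5) (13,32.5) (3,38.5)
edge 0: (2,8.5)→(3.5,2)  cross = 2·2 − 3.5·8.5 = -25.7500; (r_i+r_j)·cross = 5.5·-25.7500 = -141.6250
edge 1: (3.5,2)→(5,1.5)  cross = 3.5·1.5 − 5·2 = -4.7500; (r_i+r_j)·cross = 8.5·-4.7500 = -40.3750
edge 2: (5,1.5)→(13.5,8)  cross = 5·8 − 13.5·1.5 = 19.7500; (r_i+r_j)·cross = 18.5·19.7500 = 365.3750
edge 3: (13.5,8)→(16,10)  cross = 13.5·10 − 16·8 = 7.0000; (r_i+r_j)·cross = 29.5·7.0000 = 206.5000
edge 4: (16,10)→(19,19)  cross = 16·19 − 19·10 = 114.0000; (r_i+r_j)·cross = 35·114.0000 = 3990.0000
edge 5: (19,19)→(19.5,26.5)  cross = 19·26.5 − 19.5·19 = 133.0000; (r_i+r_j)·cross = 38.5·133.0000 = 5120.5000
edge 6: (19.5,26.5)→(13,32.5)  cross = 19.5·32.5 − 13·26.5 = 289.2500; (r_i+r_j)·cross = 32.5·289.2500 = 9400.6250
edge 7: (13,32.5)→(3,38.5)  cross = 13·38.5 − 3·32.5 = 403.0000; (r_i+r_j)·cross = 16·403.0000 = 6448.0000
edge 8: (3,38.5)→(2,8.5)  cross = 3·8.5 − 2·38.5 = -51.5000; (r_i+r_j)·cross = 5·-51.5000 = -257.5000
Σcross = 884.0000 → A = |Σcross|/2 = 442.0000 mm²
Σ(r_i+r_j)·cross = 25091.5000 → first moment M = |Σ|/6 = 4181.9167
R_c = M/A = 4181.9167/442.0000 = 9.4613 mm
θ = 232° = 4.049164 rad
V = θ·R_c·A = 4.049164·9.4613·442.0000 = 16933.266 mm³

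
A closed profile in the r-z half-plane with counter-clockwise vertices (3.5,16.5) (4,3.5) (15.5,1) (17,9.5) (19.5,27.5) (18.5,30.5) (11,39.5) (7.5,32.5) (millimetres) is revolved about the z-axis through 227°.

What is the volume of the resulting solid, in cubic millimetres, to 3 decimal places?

Volume = 19362.618 mm³

Profile (r,z), 8 vertices: (3.5,16.5) (4,3.5) (15.5,1) (17,9.5) (19.5,27.5) (18.5,30.5) (11,39.5) (7.5,32.5)
edge 0: (3.5,16.5)→(4,3.5)  cross = 3.5·3.5 − 4·16.5 = -53.7500; (r_i+r_j)·cross = 7.5·-53.7500 = -403.1250
edge 1: (4,3.5)→(15.5,1)  cross = 4·1 − 15.5·3.5 = -50.2500; (r_i+r_j)·cross = 19.5·-50.2500 = -979.8750
edge 2: (15.5,1)→(17,9.5)  cross = 15.5·9.5 − 17·1 = 130.2500; (r_i+r_j)·cross = 32.5·130.2500 = 4233.1250
edge 3: (17,9.5)→(19.5,27.5)  cross = 17·27.5 − 19.5·9.5 = 282.2500; (r_i+r_j)·cross = 36.5·282.2500 = 10302.1250
edge 4: (19.5,27.5)→(18.5,30.5)  cross = 19.5·30.5 − 18.5·27.5 = 86.0000; (r_i+r_j)·cross = 38·86.0000 = 3268.0000
edge 5: (18.5,30.5)→(11,39.5)  cross = 18.5·39.5 − 11·30.5 = 395.2500; (r_i+r_j)·cross = 29.5·395.2500 = 11659.8750
edge 6: (11,39.5)→(7.5,32.5)  cross = 11·32.5 − 7.5·39.5 = 61.2500; (r_i+r_j)·cross = 18.5·61.2500 = 1133.1250
edge 7: (7.5,32.5)→(3.5,16.5)  cross = 7.5·16.5 − 3.5·32.5 = 10.0000; (r_i+r_j)·cross = 11·10.0000 = 110.0000
Σcross = 861.0000 → A = |Σcross|/2 = 430.5000 mm²
Σ(r_i+r_j)·cross = 29323.2500 → first moment M = |Σ|/6 = 4887.2083
R_c = M/A = 4887.2083/430.5000 = 11.3524 mm
θ = 227° = 3.961897 rad
V = θ·R_c·A = 3.961897·11.3524·430.5000 = 19362.618 mm³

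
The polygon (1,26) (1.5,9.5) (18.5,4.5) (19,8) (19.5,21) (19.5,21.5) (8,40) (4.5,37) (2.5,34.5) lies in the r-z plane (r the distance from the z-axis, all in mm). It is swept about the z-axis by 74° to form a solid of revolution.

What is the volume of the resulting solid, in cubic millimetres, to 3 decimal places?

Profile (r,z), 9 vertices: (1,26) (1.5,9.5) (18.5,4.5) (19,8) (19.5,21) (19.5,21.5) (8,40) (4.5,37) (2.5,34.5)
edge 0: (1,26)→(1.5,9.5)  cross = 1·9.5 − 1.5·26 = -29.5000; (r_i+r_j)·cross = 2.5·-29.5000 = -73.7500
edge 1: (1.5,9.5)→(18.5,4.5)  cross = 1.5·4.5 − 18.5·9.5 = -169.0000; (r_i+r_j)·cross = 20·-169.0000 = -3380.0000
edge 2: (18.5,4.5)→(19,8)  cross = 18.5·8 − 19·4.5 = 62.5000; (r_i+r_j)·cross = 37.5·62.5000 = 2343.7500
edge 3: (19,8)→(19.5,21)  cross = 19·21 − 19.5·8 = 243.0000; (r_i+r_j)·cross = 38.5·243.0000 = 9355.5000
edge 4: (19.5,21)→(19.5,21.5)  cross = 19.5·21.5 − 19.5·21 = 9.7500; (r_i+r_j)·cross = 39·9.7500 = 380.2500
edge 5: (19.5,21.5)→(8,40)  cross = 19.5·40 − 8·21.5 = 608.0000; (r_i+r_j)·cross = 27.5·608.0000 = 16720.0000
edge 6: (8,40)→(4.5,37)  cross = 8·37 − 4.5·40 = 116.0000; (r_i+r_j)·cross = 12.5·116.0000 = 1450.0000
edge 7: (4.5,37)→(2.5,34.5)  cross = 4.5·34.5 − 2.5·37 = 62.7500; (r_i+r_j)·cross = 7·62.7500 = 439.2500
edge 8: (2.5,34.5)→(1,26)  cross = 2.5·26 − 1·34.5 = 30.5000; (r_i+r_j)·cross = 3.5·30.5000 = 106.7500
Σcross = 934.0000 → A = |Σcross|/2 = 467.0000 mm²
Σ(r_i+r_j)·cross = 27341.7500 → first moment M = |Σ|/6 = 4556.9583
R_c = M/A = 4556.9583/467.0000 = 9.7579 mm
θ = 74° = 1.291544 rad
V = θ·R_c·A = 1.291544·9.7579·467.0000 = 5885.511 mm³

Volume = 5885.511 mm³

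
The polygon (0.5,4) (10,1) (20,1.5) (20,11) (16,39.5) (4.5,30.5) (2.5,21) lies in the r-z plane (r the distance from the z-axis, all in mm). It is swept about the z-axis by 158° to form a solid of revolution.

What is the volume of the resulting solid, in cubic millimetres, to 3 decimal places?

Profile (r,z), 7 vertices: (0.5,4) (10,1) (20,1.5) (20,11) (16,39.5) (4.5,30.5) (2.5,21)
edge 0: (0.5,4)→(10,1)  cross = 0.5·1 − 10·4 = -39.5000; (r_i+r_j)·cross = 10.5·-39.5000 = -414.7500
edge 1: (10,1)→(20,1.5)  cross = 10·1.5 − 20·1 = -5.0000; (r_i+r_j)·cross = 30·-5.0000 = -150.0000
edge 2: (20,1.5)→(20,11)  cross = 20·11 − 20·1.5 = 190.0000; (r_i+r_j)·cross = 40·190.0000 = 7600.0000
edge 3: (20,11)→(16,39.5)  cross = 20·39.5 − 16·11 = 614.0000; (r_i+r_j)·cross = 36·614.0000 = 22104.0000
edge 4: (16,39.5)→(4.5,30.5)  cross = 16·30.5 − 4.5·39.5 = 310.2500; (r_i+r_j)·cross = 20.5·310.2500 = 6360.1250
edge 5: (4.5,30.5)→(2.5,21)  cross = 4.5·21 − 2.5·30.5 = 18.2500; (r_i+r_j)·cross = 7·18.2500 = 127.7500
edge 6: (2.5,21)→(0.5,4)  cross = 2.5·4 − 0.5·21 = -0.5000; (r_i+r_j)·cross = 3·-0.5000 = -1.5000
Σcross = 1087.5000 → A = |Σcross|/2 = 543.7500 mm²
Σ(r_i+r_j)·cross = 35625.6250 → first moment M = |Σ|/6 = 5937.6042
R_c = M/A = 5937.6042/543.7500 = 10.9197 mm
θ = 158° = 2.757620 rad
V = θ·R_c·A = 2.757620·10.9197·543.7500 = 16373.657 mm³

Volume = 16373.657 mm³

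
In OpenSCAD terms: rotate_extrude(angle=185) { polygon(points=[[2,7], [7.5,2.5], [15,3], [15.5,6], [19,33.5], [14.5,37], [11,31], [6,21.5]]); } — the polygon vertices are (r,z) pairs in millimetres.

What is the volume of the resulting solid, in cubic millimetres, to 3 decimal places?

Profile (r,z), 8 vertices: (2,7) (7.5,2.5) (15,3) (15.5,6) (19,33.5) (14.5,37) (11,31) (6,21.5)
edge 0: (2,7)→(7.5,2.5)  cross = 2·2.5 − 7.5·7 = -47.5000; (r_i+r_j)·cross = 9.5·-47.5000 = -451.2500
edge 1: (7.5,2.5)→(15,3)  cross = 7.5·3 − 15·2.5 = -15.0000; (r_i+r_j)·cross = 22.5·-15.0000 = -337.5000
edge 2: (15,3)→(15.5,6)  cross = 15·6 − 15.5·3 = 43.5000; (r_i+r_j)·cross = 30.5·43.5000 = 1326.7500
edge 3: (15.5,6)→(19,33.5)  cross = 15.5·33.5 − 19·6 = 405.2500; (r_i+r_j)·cross = 34.5·405.2500 = 13981.1250
edge 4: (19,33.5)→(14.5,37)  cross = 19·37 − 14.5·33.5 = 217.2500; (r_i+r_j)·cross = 33.5·217.2500 = 7277.8750
edge 5: (14.5,37)→(11,31)  cross = 14.5·31 − 11·37 = 42.5000; (r_i+r_j)·cross = 25.5·42.5000 = 1083.7500
edge 6: (11,31)→(6,21.5)  cross = 11·21.5 − 6·31 = 50.5000; (r_i+r_j)·cross = 17·50.5000 = 858.5000
edge 7: (6,21.5)→(2,7)  cross = 6·7 − 2·21.5 = -1.0000; (r_i+r_j)·cross = 8·-1.0000 = -8.0000
Σcross = 695.5000 → A = |Σcross|/2 = 347.7500 mm²
Σ(r_i+r_j)·cross = 23731.2500 → first moment M = |Σ|/6 = 3955.2083
R_c = M/A = 3955.2083/347.7500 = 11.3737 mm
θ = 185° = 3.228859 rad
V = θ·R_c·A = 3.228859·11.3737·347.7500 = 12770.810 mm³

Volume = 12770.810 mm³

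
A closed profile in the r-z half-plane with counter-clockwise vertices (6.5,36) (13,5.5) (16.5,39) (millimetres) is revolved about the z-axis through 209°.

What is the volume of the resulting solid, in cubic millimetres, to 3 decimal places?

Volume = 7102.146 mm³

Profile (r,z), 3 vertices: (6.5,36) (13,5.5) (16.5,39)
edge 0: (6.5,36)→(13,5.5)  cross = 6.5·5.5 − 13·36 = -432.2500; (r_i+r_j)·cross = 19.5·-432.2500 = -8428.8750
edge 1: (13,5.5)→(16.5,39)  cross = 13·39 − 16.5·5.5 = 416.2500; (r_i+r_j)·cross = 29.5·416.2500 = 12279.3750
edge 2: (16.5,39)→(6.5,36)  cross = 16.5·36 − 6.5·39 = 340.5000; (r_i+r_j)·cross = 23·340.5000 = 7831.5000
Σcross = 324.5000 → A = |Σcross|/2 = 162.2500 mm²
Σ(r_i+r_j)·cross = 11682.0000 → first moment M = |Σ|/6 = 1947.0000
R_c = M/A = 1947.0000/162.2500 = 12.0000 mm
θ = 209° = 3.647738 rad
V = θ·R_c·A = 3.647738·12.0000·162.2500 = 7102.146 mm³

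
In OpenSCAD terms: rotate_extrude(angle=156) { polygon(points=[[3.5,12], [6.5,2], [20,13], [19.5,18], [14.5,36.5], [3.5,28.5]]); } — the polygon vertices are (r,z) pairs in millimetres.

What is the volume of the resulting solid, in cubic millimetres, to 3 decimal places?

Profile (r,z), 6 vertices: (3.5,12) (6.5,2) (20,13) (19.5,18) (14.5,36.5) (3.5,28.5)
edge 0: (3.5,12)→(6.5,2)  cross = 3.5·2 − 6.5·12 = -71.0000; (r_i+r_j)·cross = 10·-71.0000 = -710.0000
edge 1: (6.5,2)→(20,13)  cross = 6.5·13 − 20·2 = 44.5000; (r_i+r_j)·cross = 26.5·44.5000 = 1179.2500
edge 2: (20,13)→(19.5,18)  cross = 20·18 − 19.5·13 = 106.5000; (r_i+r_j)·cross = 39.5·106.5000 = 4206.7500
edge 3: (19.5,18)→(14.5,36.5)  cross = 19.5·36.5 − 14.5·18 = 450.7500; (r_i+r_j)·cross = 34·450.7500 = 15325.5000
edge 4: (14.5,36.5)→(3.5,28.5)  cross = 14.5·28.5 − 3.5·36.5 = 285.5000; (r_i+r_j)·cross = 18·285.5000 = 5139.0000
edge 5: (3.5,28.5)→(3.5,12)  cross = 3.5·12 − 3.5·28.5 = -57.7500; (r_i+r_j)·cross = 7·-57.7500 = -404.2500
Σcross = 758.5000 → A = |Σcross|/2 = 379.2500 mm²
Σ(r_i+r_j)·cross = 24736.2500 → first moment M = |Σ|/6 = 4122.7083
R_c = M/A = 4122.7083/379.2500 = 10.8707 mm
θ = 156° = 2.722714 rad
V = θ·R_c·A = 2.722714·10.8707·379.2500 = 11224.954 mm³

Volume = 11224.954 mm³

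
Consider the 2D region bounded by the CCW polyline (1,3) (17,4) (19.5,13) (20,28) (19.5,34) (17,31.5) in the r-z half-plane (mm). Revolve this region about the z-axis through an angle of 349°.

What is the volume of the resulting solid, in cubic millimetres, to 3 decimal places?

Volume = 22981.713 mm³

Profile (r,z), 6 vertices: (1,3) (17,4) (19.5,13) (20,28) (19.5,34) (17,31.5)
edge 0: (1,3)→(17,4)  cross = 1·4 − 17·3 = -47.0000; (r_i+r_j)·cross = 18·-47.0000 = -846.0000
edge 1: (17,4)→(19.5,13)  cross = 17·13 − 19.5·4 = 143.0000; (r_i+r_j)·cross = 36.5·143.0000 = 5219.5000
edge 2: (19.5,13)→(20,28)  cross = 19.5·28 − 20·13 = 286.0000; (r_i+r_j)·cross = 39.5·286.0000 = 11297.0000
edge 3: (20,28)→(19.5,34)  cross = 20·34 − 19.5·28 = 134.0000; (r_i+r_j)·cross = 39.5·134.0000 = 5293.0000
edge 4: (19.5,34)→(17,31.5)  cross = 19.5·31.5 − 17·34 = 36.2500; (r_i+r_j)·cross = 36.5·36.2500 = 1323.1250
edge 5: (17,31.5)→(1,3)  cross = 17·3 − 1·31.5 = 19.5000; (r_i+r_j)·cross = 18·19.5000 = 351.0000
Σcross = 571.7500 → A = |Σcross|/2 = 285.8750 mm²
Σ(r_i+r_j)·cross = 22637.6250 → first moment M = |Σ|/6 = 3772.9375
R_c = M/A = 3772.9375/285.8750 = 13.1979 mm
θ = 349° = 6.091199 rad
V = θ·R_c·A = 6.091199·13.1979·285.8750 = 22981.713 mm³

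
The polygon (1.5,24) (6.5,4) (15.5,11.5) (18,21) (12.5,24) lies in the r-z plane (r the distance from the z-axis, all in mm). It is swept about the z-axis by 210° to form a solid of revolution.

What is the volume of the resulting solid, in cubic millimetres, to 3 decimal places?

Profile (r,z), 5 vertices: (1.5,24) (6.5,4) (15.5,11.5) (18,21) (12.5,24)
edge 0: (1.5,24)→(6.5,4)  cross = 1.5·4 − 6.5·24 = -150.0000; (r_i+r_j)·cross = 8·-150.0000 = -1200.0000
edge 1: (6.5,4)→(15.5,11.5)  cross = 6.5·11.5 − 15.5·4 = 12.7500; (r_i+r_j)·cross = 22·12.7500 = 280.5000
edge 2: (15.5,11.5)→(18,21)  cross = 15.5·21 − 18·11.5 = 118.5000; (r_i+r_j)·cross = 33.5·118.5000 = 3969.7500
edge 3: (18,21)→(12.5,24)  cross = 18·24 − 12.5·21 = 169.5000; (r_i+r_j)·cross = 30.5·169.5000 = 5169.7500
edge 4: (12.5,24)→(1.5,24)  cross = 12.5·24 − 1.5·24 = 264.0000; (r_i+r_j)·cross = 14·264.0000 = 3696.0000
Σcross = 414.7500 → A = |Σcross|/2 = 207.3750 mm²
Σ(r_i+r_j)·cross = 11916.0000 → first moment M = |Σ|/6 = 1986.0000
R_c = M/A = 1986.0000/207.3750 = 9.5769 mm
θ = 210° = 3.665191 rad
V = θ·R_c·A = 3.665191·9.5769·207.3750 = 7279.070 mm³

Volume = 7279.070 mm³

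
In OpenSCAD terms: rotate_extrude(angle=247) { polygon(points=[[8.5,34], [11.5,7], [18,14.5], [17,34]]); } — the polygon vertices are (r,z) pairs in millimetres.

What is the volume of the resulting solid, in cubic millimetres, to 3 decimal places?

Volume = 10586.379 mm³

Profile (r,z), 4 vertices: (8.5,34) (11.5,7) (18,14.5) (17,34)
edge 0: (8.5,34)→(11.5,7)  cross = 8.5·7 − 11.5·34 = -331.5000; (r_i+r_j)·cross = 20·-331.5000 = -6630.0000
edge 1: (11.5,7)→(18,14.5)  cross = 11.5·14.5 − 18·7 = 40.7500; (r_i+r_j)·cross = 29.5·40.7500 = 1202.1250
edge 2: (18,14.5)→(17,34)  cross = 18·34 − 17·14.5 = 365.5000; (r_i+r_j)·cross = 35·365.5000 = 12792.5000
edge 3: (17,34)→(8.5,34)  cross = 17·34 − 8.5·34 = 289.0000; (r_i+r_j)·cross = 25.5·289.0000 = 7369.5000
Σcross = 363.7500 → A = |Σcross|/2 = 181.8750 mm²
Σ(r_i+r_j)·cross = 14734.1250 → first moment M = |Σ|/6 = 2455.6875
R_c = M/A = 2455.6875/181.8750 = 13.5021 mm
θ = 247° = 4.310963 rad
V = θ·R_c·A = 4.310963·13.5021·181.8750 = 10586.379 mm³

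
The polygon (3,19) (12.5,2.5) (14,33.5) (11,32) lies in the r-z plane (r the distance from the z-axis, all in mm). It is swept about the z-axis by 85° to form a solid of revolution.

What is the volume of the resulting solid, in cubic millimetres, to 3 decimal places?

Profile (r,z), 4 vertices: (3,19) (12.5,2.5) (14,33.5) (11,32)
edge 0: (3,19)→(12.5,2.5)  cross = 3·2.5 − 12.5·19 = -230.0000; (r_i+r_j)·cross = 15.5·-230.0000 = -3565.0000
edge 1: (12.5,2.5)→(14,33.5)  cross = 12.5·33.5 − 14·2.5 = 383.7500; (r_i+r_j)·cross = 26.5·383.7500 = 10169.3750
edge 2: (14,33.5)→(11,32)  cross = 14·32 − 11·33.5 = 79.5000; (r_i+r_j)·cross = 25·79.5000 = 1987.5000
edge 3: (11,32)→(3,19)  cross = 11·19 − 3·32 = 113.0000; (r_i+r_j)·cross = 14·113.0000 = 1582.0000
Σcross = 346.2500 → A = |Σcross|/2 = 173.1250 mm²
Σ(r_i+r_j)·cross = 10173.8750 → first moment M = |Σ|/6 = 1695.6458
R_c = M/A = 1695.6458/173.1250 = 9.7943 mm
θ = 85° = 1.483530 rad
V = θ·R_c·A = 1.483530·9.7943·173.1250 = 2515.541 mm³

Volume = 2515.541 mm³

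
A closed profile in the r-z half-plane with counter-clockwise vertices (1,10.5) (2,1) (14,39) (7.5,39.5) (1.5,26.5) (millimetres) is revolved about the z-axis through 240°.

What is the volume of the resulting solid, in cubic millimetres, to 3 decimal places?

Volume = 5440.802 mm³

Profile (r,z), 5 vertices: (1,10.5) (2,1) (14,39) (7.5,39.5) (1.5,26.5)
edge 0: (1,10.5)→(2,1)  cross = 1·1 − 2·10.5 = -20.0000; (r_i+r_j)·cross = 3·-20.0000 = -60.0000
edge 1: (2,1)→(14,39)  cross = 2·39 − 14·1 = 64.0000; (r_i+r_j)·cross = 16·64.0000 = 1024.0000
edge 2: (14,39)→(7.5,39.5)  cross = 14·39.5 − 7.5·39 = 260.5000; (r_i+r_j)·cross = 21.5·260.5000 = 5600.7500
edge 3: (7.5,39.5)→(1.5,26.5)  cross = 7.5·26.5 − 1.5·39.5 = 139.5000; (r_i+r_j)·cross = 9·139.5000 = 1255.5000
edge 4: (1.5,26.5)→(1,10.5)  cross = 1.5·10.5 − 1·26.5 = -10.7500; (r_i+r_j)·cross = 2.5·-10.7500 = -26.8750
Σcross = 433.2500 → A = |Σcross|/2 = 216.6250 mm²
Σ(r_i+r_j)·cross = 7793.3750 → first moment M = |Σ|/6 = 1298.8958
R_c = M/A = 1298.8958/216.6250 = 5.9961 mm
θ = 240° = 4.188790 rad
V = θ·R_c·A = 4.188790·5.9961·216.6250 = 5440.802 mm³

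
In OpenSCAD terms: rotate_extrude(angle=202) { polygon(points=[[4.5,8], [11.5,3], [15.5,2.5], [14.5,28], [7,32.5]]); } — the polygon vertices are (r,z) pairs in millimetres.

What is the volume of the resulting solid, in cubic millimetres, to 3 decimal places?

Profile (r,z), 5 vertices: (4.5,8) (11.5,3) (15.5,2.5) (14.5,28) (7,32.5)
edge 0: (4.5,8)→(11.5,3)  cross = 4.5·3 − 11.5·8 = -78.5000; (r_i+r_j)·cross = 16·-78.5000 = -1256.0000
edge 1: (11.5,3)→(15.5,2.5)  cross = 11.5·2.5 − 15.5·3 = -17.7500; (r_i+r_j)·cross = 27·-17.7500 = -479.2500
edge 2: (15.5,2.5)→(14.5,28)  cross = 15.5·28 − 14.5·2.5 = 397.7500; (r_i+r_j)·cross = 30·397.7500 = 11932.5000
edge 3: (14.5,28)→(7,32.5)  cross = 14.5·32.5 − 7·28 = 275.2500; (r_i+r_j)·cross = 21.5·275.2500 = 5917.8750
edge 4: (7,32.5)→(4.5,8)  cross = 7·8 − 4.5·32.5 = -90.2500; (r_i+r_j)·cross = 11.5·-90.2500 = -1037.8750
Σcross = 486.5000 → A = |Σcross|/2 = 243.2500 mm²
Σ(r_i+r_j)·cross = 15077.2500 → first moment M = |Σ|/6 = 2512.8750
R_c = M/A = 2512.8750/243.2500 = 10.3304 mm
θ = 202° = 3.525565 rad
V = θ·R_c·A = 3.525565·10.3304·243.2500 = 8859.304 mm³

Volume = 8859.304 mm³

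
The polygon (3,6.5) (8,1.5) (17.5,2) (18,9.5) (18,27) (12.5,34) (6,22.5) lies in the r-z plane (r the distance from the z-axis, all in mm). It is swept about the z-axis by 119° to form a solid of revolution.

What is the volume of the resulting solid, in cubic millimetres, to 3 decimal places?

Volume = 8558.688 mm³

Profile (r,z), 7 vertices: (3,6.5) (8,1.5) (17.5,2) (18,9.5) (18,27) (12.5,34) (6,22.5)
edge 0: (3,6.5)→(8,1.5)  cross = 3·1.5 − 8·6.5 = -47.5000; (r_i+r_j)·cross = 11·-47.5000 = -522.5000
edge 1: (8,1.5)→(17.5,2)  cross = 8·2 − 17.5·1.5 = -10.2500; (r_i+r_j)·cross = 25.5·-10.2500 = -261.3750
edge 2: (17.5,2)→(18,9.5)  cross = 17.5·9.5 − 18·2 = 130.2500; (r_i+r_j)·cross = 35.5·130.2500 = 4623.8750
edge 3: (18,9.5)→(18,27)  cross = 18·27 − 18·9.5 = 315.0000; (r_i+r_j)·cross = 36·315.0000 = 11340.0000
edge 4: (18,27)→(12.5,34)  cross = 18·34 − 12.5·27 = 274.5000; (r_i+r_j)·cross = 30.5·274.5000 = 8372.2500
edge 5: (12.5,34)→(6,22.5)  cross = 12.5·22.5 − 6·34 = 77.2500; (r_i+r_j)·cross = 18.5·77.2500 = 1429.1250
edge 6: (6,22.5)→(3,6.5)  cross = 6·6.5 − 3·22.5 = -28.5000; (r_i+r_j)·cross = 9·-28.5000 = -256.5000
Σcross = 710.7500 → A = |Σcross|/2 = 355.3750 mm²
Σ(r_i+r_j)·cross = 24724.8750 → first moment M = |Σ|/6 = 4120.8125
R_c = M/A = 4120.8125/355.3750 = 11.5957 mm
θ = 119° = 2.076942 rad
V = θ·R_c·A = 2.076942·11.5957·355.3750 = 8558.688 mm³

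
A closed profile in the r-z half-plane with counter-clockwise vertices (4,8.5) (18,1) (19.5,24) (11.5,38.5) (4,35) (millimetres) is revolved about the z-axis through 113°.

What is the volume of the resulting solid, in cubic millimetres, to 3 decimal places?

Volume = 9832.102 mm³

Profile (r,z), 5 vertices: (4,8.5) (18,1) (19.5,24) (11.5,38.5) (4,35)
edge 0: (4,8.5)→(18,1)  cross = 4·1 − 18·8.5 = -149.0000; (r_i+r_j)·cross = 22·-149.0000 = -3278.0000
edge 1: (18,1)→(19.5,24)  cross = 18·24 − 19.5·1 = 412.5000; (r_i+r_j)·cross = 37.5·412.5000 = 15468.7500
edge 2: (19.5,24)→(11.5,38.5)  cross = 19.5·38.5 − 11.5·24 = 474.7500; (r_i+r_j)·cross = 31·474.7500 = 14717.2500
edge 3: (11.5,38.5)→(4,35)  cross = 11.5·35 − 4·38.5 = 248.5000; (r_i+r_j)·cross = 15.5·248.5000 = 3851.7500
edge 4: (4,35)→(4,8.5)  cross = 4·8.5 − 4·35 = -106.0000; (r_i+r_j)·cross = 8·-106.0000 = -848.0000
Σcross = 880.7500 → A = |Σcross|/2 = 440.3750 mm²
Σ(r_i+r_j)·cross = 29911.7500 → first moment M = |Σ|/6 = 4985.2917
R_c = M/A = 4985.2917/440.3750 = 11.3206 mm
θ = 113° = 1.972222 rad
V = θ·R_c·A = 1.972222·11.3206·440.3750 = 9832.102 mm³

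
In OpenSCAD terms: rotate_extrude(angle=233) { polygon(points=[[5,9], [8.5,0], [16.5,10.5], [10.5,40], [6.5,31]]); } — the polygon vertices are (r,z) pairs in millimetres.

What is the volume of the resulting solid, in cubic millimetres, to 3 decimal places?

Volume = 10875.151 mm³

Profile (r,z), 5 vertices: (5,9) (8.5,0) (16.5,10.5) (10.5,40) (6.5,31)
edge 0: (5,9)→(8.5,0)  cross = 5·0 − 8.5·9 = -76.5000; (r_i+r_j)·cross = 13.5·-76.5000 = -1032.7500
edge 1: (8.5,0)→(16.5,10.5)  cross = 8.5·10.5 − 16.5·0 = 89.2500; (r_i+r_j)·cross = 25·89.2500 = 2231.2500
edge 2: (16.5,10.5)→(10.5,40)  cross = 16.5·40 − 10.5·10.5 = 549.7500; (r_i+r_j)·cross = 27·549.7500 = 14843.2500
edge 3: (10.5,40)→(6.5,31)  cross = 10.5·31 − 6.5·40 = 65.5000; (r_i+r_j)·cross = 17·65.5000 = 1113.5000
edge 4: (6.5,31)→(5,9)  cross = 6.5·9 − 5·31 = -96.5000; (r_i+r_j)·cross = 11.5·-96.5000 = -1109.7500
Σcross = 531.5000 → A = |Σcross|/2 = 265.7500 mm²
Σ(r_i+r_j)·cross = 16045.5000 → first moment M = |Σ|/6 = 2674.2500
R_c = M/A = 2674.2500/265.7500 = 10.0630 mm
θ = 233° = 4.066617 rad
V = θ·R_c·A = 4.066617·10.0630·265.7500 = 10875.151 mm³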